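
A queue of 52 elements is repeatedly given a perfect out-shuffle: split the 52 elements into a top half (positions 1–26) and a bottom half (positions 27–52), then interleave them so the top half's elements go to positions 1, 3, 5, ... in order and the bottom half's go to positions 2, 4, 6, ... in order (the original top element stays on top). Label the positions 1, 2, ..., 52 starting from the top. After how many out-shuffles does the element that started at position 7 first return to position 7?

8

Follow position 7 under repeated out-shuffles:
7 → 13 → 25 → 49 → 46 → 40 → 28 → 4 → 7
It first returns after 8 out-shuffles.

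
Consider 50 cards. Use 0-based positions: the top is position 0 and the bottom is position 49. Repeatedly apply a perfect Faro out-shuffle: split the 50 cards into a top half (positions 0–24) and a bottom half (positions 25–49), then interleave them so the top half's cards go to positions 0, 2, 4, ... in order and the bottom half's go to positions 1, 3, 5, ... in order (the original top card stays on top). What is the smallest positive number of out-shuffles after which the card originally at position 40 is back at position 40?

Follow position 40 under repeated out-shuffles:
40 → 31 → 13 → 26 → 3 → 6 → 12 → 24 → ... → 40 (length 21)
It first returns after 21 out-shuffles.

21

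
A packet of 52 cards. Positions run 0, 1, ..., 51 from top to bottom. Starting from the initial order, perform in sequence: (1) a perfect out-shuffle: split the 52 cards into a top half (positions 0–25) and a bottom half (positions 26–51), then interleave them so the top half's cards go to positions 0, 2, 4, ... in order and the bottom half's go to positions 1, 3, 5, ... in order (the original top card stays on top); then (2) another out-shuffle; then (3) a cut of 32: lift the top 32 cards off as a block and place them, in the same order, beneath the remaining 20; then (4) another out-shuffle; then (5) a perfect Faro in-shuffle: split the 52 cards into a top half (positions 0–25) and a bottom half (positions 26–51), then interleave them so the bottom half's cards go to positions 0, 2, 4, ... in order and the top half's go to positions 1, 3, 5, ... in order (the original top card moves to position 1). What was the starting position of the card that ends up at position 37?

23

Undo the operations in reverse order, starting from position 37:
  undo op 5 (in-shuffle, from top half): 37 ← 18
  undo op 4 (out-shuffle, from top half): 18 ← 9
  undo op 3 (cut 32): 9 ← 41
  undo op 2 (out-shuffle, from bottom half): 41 ← 46
  undo op 1 (out-shuffle, from top half): 46 ← 23
So the card at position 37 came from original position 23.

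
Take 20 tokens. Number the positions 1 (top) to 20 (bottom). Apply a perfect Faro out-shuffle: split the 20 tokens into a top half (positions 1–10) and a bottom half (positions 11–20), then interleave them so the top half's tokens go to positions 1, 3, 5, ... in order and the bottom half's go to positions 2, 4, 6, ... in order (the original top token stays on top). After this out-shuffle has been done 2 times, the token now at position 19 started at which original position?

15

Work backwards from position 19, undoing one out-shuffle at a time:
19 ← 10 ← 15
So the token now at position 19 started at position 15.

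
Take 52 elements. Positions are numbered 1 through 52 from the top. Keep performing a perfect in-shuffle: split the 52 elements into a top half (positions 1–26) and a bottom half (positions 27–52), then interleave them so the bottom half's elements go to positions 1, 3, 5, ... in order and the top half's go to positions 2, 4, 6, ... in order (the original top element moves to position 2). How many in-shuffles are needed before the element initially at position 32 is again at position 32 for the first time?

Follow position 32 under repeated in-shuffles:
32 → 11 → 22 → 44 → 35 → 17 → 34 → 15 → ... → 32 (length 52)
It first returns after 52 in-shuffles.

52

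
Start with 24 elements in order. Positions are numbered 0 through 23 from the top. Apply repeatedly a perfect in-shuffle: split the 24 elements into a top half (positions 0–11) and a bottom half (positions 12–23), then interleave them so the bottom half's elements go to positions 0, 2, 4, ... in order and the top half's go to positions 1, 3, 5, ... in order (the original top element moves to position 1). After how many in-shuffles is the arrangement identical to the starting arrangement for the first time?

The in-shuffle permutes the 24 positions with cycle lengths [4, 20].
Every element is home exactly when every cycle has completed a whole number of laps, i.e. after lcm(4, 20) = 20 in-shuffles.

20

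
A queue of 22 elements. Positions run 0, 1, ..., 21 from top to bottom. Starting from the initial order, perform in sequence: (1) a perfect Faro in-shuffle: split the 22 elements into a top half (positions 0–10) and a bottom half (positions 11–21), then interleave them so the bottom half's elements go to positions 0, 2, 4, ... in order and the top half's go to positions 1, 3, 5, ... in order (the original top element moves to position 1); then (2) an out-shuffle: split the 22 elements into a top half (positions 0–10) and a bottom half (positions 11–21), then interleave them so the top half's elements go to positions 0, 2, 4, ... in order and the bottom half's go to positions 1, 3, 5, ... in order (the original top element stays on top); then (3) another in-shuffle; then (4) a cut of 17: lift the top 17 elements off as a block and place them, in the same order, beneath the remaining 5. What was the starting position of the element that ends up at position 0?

Undo the operations in reverse order, starting from position 0:
  undo op 4 (cut 17): 0 ← 17
  undo op 3 (in-shuffle, from top half): 17 ← 8
  undo op 2 (out-shuffle, from top half): 8 ← 4
  undo op 1 (in-shuffle, from bottom half): 4 ← 13
So the element at position 0 came from original position 13.

13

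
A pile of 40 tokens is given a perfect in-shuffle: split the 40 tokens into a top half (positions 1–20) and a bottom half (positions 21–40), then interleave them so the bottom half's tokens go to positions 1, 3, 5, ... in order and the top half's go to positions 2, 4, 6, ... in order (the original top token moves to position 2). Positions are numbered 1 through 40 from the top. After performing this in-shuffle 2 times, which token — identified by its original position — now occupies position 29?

38

Work backwards from position 29, undoing one in-shuffle at a time:
29 ← 35 ← 38
So the token now at position 29 started at position 38.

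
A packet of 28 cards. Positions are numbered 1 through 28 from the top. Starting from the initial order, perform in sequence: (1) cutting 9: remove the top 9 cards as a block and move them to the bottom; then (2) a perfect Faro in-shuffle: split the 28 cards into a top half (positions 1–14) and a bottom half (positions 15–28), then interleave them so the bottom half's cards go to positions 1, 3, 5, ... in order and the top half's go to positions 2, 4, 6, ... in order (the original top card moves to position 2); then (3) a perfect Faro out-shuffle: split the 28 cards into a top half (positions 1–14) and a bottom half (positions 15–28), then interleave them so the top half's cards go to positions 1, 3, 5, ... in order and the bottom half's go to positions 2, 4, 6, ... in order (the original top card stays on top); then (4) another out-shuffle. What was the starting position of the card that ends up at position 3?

Undo the operations in reverse order, starting from position 3:
  undo op 4 (out-shuffle, from top half): 3 ← 2
  undo op 3 (out-shuffle, from bottom half): 2 ← 15
  undo op 2 (in-shuffle, from bottom half): 15 ← 22
  undo op 1 (cut 9): 22 ← 3
So the card at position 3 came from original position 3.

3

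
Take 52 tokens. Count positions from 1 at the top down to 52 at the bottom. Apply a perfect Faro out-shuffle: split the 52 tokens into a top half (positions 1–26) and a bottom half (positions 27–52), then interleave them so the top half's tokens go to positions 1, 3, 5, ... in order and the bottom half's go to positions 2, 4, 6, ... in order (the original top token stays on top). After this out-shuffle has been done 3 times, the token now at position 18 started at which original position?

35

Work backwards from position 18, undoing one out-shuffle at a time:
18 ← 35 ← 18 ← 35
So the token now at position 18 started at position 35.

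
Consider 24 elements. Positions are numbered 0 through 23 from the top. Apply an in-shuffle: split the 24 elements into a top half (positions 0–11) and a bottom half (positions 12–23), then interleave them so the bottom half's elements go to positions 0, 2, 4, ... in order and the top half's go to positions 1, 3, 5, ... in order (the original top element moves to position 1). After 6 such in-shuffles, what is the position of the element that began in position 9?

Track the element's position through each in-shuffle:
9 → 19 → 14 → 4 → 9 → 19 → 14

14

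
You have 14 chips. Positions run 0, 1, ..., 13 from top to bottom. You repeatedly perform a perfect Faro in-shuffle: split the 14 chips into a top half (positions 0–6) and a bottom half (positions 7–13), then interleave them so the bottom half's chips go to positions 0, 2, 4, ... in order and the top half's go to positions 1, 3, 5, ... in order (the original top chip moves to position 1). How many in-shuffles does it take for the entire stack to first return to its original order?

The in-shuffle permutes the 14 positions with cycle lengths [2, 4, 4, 4].
Every chip is home exactly when every cycle has completed a whole number of laps, i.e. after lcm(2, 4) = 4 in-shuffles.

4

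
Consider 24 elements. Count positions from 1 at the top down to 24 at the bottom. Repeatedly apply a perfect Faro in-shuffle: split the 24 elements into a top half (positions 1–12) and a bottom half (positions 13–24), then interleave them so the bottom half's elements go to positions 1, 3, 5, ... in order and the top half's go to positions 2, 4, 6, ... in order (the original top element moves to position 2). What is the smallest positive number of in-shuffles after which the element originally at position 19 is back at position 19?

Follow position 19 under repeated in-shuffles:
19 → 13 → 1 → 2 → 4 → 8 → 16 → 7 → 14 → 3 → 6 → 12 → 24 → 23 → 21 → 17 → 9 → 18 → 11 → 22 → 19
It first returns after 20 in-shuffles.

20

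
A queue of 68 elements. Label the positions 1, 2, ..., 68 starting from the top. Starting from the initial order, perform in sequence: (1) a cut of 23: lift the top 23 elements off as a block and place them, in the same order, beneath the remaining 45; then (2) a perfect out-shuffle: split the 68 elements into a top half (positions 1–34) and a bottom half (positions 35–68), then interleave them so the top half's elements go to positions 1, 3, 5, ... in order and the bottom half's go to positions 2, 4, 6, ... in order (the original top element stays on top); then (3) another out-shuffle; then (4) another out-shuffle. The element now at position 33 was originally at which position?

Undo the operations in reverse order, starting from position 33:
  undo op 4 (out-shuffle, from top half): 33 ← 17
  undo op 3 (out-shuffle, from top half): 17 ← 9
  undo op 2 (out-shuffle, from top half): 9 ← 5
  undo op 1 (cut 23): 5 ← 28
So the element at position 33 came from original position 28.

28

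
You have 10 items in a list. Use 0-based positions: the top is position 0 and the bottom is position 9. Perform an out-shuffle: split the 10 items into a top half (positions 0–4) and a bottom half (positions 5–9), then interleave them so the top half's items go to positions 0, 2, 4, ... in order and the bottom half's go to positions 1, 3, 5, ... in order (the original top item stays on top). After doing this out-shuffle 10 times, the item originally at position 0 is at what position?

0

Position 0 is a fixed point of every out-shuffle, so the item never moves.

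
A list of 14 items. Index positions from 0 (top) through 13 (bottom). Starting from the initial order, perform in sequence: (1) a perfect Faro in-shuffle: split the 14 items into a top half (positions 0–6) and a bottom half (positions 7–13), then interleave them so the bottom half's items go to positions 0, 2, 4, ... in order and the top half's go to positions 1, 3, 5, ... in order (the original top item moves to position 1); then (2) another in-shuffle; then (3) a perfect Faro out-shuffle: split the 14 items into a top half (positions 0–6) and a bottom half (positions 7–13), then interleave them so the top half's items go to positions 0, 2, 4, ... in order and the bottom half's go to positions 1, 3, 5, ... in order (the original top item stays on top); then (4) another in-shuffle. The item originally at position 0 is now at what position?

Track the item from position 0 forward through each operation:
  after op 1 (in-shuffle): 0 → 1
  after op 2 (in-shuffle): 1 → 3
  after op 3 (out-shuffle): 3 → 6
  after op 4 (in-shuffle): 6 → 13

13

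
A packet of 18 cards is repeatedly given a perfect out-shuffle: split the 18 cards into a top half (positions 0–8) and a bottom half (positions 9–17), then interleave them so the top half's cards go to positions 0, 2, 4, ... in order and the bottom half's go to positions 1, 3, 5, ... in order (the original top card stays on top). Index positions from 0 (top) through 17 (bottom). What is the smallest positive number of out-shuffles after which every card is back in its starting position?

The out-shuffle permutes the 18 positions with cycle lengths [1, 1, 8, 8].
Every card is home exactly when every cycle has completed a whole number of laps, i.e. after lcm(1, 8) = 8 out-shuffles.

8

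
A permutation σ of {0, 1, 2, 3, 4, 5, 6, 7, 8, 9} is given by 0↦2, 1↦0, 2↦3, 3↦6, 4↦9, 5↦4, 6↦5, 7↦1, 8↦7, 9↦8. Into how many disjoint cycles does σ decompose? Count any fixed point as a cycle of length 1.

Cycle decomposition: (0 2 3 6 5 4 9 8 7 1).
1 cycle.

1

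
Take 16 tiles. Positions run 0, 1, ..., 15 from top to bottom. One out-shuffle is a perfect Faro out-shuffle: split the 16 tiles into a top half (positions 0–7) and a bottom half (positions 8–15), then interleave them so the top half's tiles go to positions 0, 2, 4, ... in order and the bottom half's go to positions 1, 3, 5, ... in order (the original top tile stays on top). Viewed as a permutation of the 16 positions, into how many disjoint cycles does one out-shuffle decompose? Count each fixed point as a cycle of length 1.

6

Trace each unvisited position around until it returns:
(0) (1 2 4 8) (3 6 12 9) (5 10) (7 14 13 11) (15)
6 cycles in total.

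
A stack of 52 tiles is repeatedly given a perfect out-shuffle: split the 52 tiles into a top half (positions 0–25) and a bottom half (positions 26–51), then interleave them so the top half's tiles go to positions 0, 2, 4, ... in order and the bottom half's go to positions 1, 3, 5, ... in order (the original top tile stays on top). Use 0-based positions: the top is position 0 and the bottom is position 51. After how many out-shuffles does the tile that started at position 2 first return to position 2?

Follow position 2 under repeated out-shuffles:
2 → 4 → 8 → 16 → 32 → 13 → 26 → 1 → 2
It first returns after 8 out-shuffles.

8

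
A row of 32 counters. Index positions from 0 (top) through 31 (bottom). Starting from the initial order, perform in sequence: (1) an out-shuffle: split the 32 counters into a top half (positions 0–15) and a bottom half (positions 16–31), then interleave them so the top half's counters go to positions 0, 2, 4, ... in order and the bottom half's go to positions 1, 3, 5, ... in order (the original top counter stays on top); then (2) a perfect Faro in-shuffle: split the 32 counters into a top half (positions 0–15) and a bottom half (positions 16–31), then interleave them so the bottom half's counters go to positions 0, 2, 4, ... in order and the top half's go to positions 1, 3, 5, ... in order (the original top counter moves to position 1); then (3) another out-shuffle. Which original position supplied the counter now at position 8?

9

Undo the operations in reverse order, starting from position 8:
  undo op 3 (out-shuffle, from top half): 8 ← 4
  undo op 2 (in-shuffle, from bottom half): 4 ← 18
  undo op 1 (out-shuffle, from top half): 18 ← 9
So the counter at position 8 came from original position 9.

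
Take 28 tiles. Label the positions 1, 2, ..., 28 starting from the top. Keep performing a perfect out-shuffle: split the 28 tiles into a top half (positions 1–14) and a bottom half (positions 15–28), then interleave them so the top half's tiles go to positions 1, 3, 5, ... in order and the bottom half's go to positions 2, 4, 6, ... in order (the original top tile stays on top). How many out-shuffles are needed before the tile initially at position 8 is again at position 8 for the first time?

18

Follow position 8 under repeated out-shuffles:
8 → 15 → 2 → 3 → 5 → 9 → 17 → 6 → 11 → 21 → 14 → 27 → 26 → 24 → 20 → 12 → 23 → 18 → 8
It first returns after 18 out-shuffles.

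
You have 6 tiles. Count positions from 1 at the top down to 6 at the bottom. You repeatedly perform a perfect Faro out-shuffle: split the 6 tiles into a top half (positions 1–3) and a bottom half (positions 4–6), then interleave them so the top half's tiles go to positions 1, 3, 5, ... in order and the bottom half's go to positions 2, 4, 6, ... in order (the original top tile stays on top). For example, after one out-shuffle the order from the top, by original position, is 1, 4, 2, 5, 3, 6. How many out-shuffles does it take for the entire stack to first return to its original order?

The out-shuffle permutes the 6 positions with cycle lengths [1, 1, 4].
Every tile is home exactly when every cycle has completed a whole number of laps, i.e. after lcm(1, 4) = 4 out-shuffles.

4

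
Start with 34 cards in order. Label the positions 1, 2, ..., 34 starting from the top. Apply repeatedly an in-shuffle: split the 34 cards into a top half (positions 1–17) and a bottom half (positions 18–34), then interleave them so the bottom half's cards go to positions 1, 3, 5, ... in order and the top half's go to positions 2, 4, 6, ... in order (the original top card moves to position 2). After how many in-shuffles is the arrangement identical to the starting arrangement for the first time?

The in-shuffle permutes the 34 positions with cycle lengths [3, 3, 4, 12, 12].
Every card is home exactly when every cycle has completed a whole number of laps, i.e. after lcm(3, 4, 12) = 12 in-shuffles.

12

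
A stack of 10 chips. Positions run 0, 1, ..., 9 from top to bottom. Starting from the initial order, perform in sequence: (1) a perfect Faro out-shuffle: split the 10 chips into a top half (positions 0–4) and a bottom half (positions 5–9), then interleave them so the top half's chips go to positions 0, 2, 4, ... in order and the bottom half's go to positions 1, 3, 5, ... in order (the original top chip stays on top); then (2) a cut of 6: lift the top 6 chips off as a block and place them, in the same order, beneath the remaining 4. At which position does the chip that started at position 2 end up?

Track the chip from position 2 forward through each operation:
  after op 1 (out-shuffle): 2 → 4
  after op 2 (cut 6): 4 → 8

8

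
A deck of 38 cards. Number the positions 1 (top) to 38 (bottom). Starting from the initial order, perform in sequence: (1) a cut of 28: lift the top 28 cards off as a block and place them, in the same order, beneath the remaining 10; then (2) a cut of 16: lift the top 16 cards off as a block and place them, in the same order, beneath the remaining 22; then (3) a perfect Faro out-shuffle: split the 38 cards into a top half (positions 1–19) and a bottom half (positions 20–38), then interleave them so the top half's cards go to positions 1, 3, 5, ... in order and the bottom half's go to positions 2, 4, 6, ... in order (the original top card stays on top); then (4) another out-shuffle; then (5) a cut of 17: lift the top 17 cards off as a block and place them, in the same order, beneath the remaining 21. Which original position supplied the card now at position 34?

Undo the operations in reverse order, starting from position 34:
  undo op 5 (cut 17): 34 ← 13
  undo op 4 (out-shuffle, from top half): 13 ← 7
  undo op 3 (out-shuffle, from top half): 7 ← 4
  undo op 2 (cut 16): 4 ← 20
  undo op 1 (cut 28): 20 ← 10
So the card at position 34 came from original position 10.

10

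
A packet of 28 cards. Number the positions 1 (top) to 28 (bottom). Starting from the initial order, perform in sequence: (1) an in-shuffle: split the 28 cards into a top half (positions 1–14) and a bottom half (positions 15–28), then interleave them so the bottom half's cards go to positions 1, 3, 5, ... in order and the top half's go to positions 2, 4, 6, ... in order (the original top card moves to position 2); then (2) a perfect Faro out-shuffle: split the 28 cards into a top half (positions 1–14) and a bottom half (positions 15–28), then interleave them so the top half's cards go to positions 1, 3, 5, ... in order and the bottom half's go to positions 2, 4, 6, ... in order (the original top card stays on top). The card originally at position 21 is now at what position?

Track the card from position 21 forward through each operation:
  after op 1 (in-shuffle): 21 → 13
  after op 2 (out-shuffle): 13 → 25

25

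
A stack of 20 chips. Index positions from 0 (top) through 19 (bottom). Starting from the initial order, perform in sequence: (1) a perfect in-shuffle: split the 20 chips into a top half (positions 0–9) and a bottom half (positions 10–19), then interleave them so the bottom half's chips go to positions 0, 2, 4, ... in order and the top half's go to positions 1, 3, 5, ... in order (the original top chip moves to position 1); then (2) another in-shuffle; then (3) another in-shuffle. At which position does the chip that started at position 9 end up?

Track the chip from position 9 forward through each operation:
  after op 1 (in-shuffle): 9 → 19
  after op 2 (in-shuffle): 19 → 18
  after op 3 (in-shuffle): 18 → 16

16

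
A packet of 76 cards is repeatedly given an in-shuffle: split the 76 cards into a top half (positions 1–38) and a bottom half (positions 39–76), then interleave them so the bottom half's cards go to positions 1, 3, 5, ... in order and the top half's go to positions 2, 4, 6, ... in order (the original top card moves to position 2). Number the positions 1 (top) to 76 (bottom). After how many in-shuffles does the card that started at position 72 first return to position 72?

30

Follow position 72 under repeated in-shuffles:
72 → 67 → 57 → 37 → 74 → 71 → 65 → 53 → ... → 72 (length 30)
It first returns after 30 in-shuffles.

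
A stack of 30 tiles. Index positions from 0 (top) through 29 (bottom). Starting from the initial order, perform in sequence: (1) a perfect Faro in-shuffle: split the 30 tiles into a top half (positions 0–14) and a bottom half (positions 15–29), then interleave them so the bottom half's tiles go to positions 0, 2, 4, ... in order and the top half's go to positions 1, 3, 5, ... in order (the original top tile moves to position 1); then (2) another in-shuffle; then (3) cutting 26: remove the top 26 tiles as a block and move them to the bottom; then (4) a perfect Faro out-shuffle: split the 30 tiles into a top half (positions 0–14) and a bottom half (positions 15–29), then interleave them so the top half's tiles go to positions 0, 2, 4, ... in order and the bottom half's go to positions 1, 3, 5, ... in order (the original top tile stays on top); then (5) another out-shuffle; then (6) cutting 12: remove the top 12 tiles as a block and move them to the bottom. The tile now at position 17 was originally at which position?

21

Undo the operations in reverse order, starting from position 17:
  undo op 6 (cut 12): 17 ← 29
  undo op 5 (out-shuffle, from bottom half): 29 ← 29
  undo op 4 (out-shuffle, from bottom half): 29 ← 29
  undo op 3 (cut 26): 29 ← 25
  undo op 2 (in-shuffle, from top half): 25 ← 12
  undo op 1 (in-shuffle, from bottom half): 12 ← 21
So the tile at position 17 came from original position 21.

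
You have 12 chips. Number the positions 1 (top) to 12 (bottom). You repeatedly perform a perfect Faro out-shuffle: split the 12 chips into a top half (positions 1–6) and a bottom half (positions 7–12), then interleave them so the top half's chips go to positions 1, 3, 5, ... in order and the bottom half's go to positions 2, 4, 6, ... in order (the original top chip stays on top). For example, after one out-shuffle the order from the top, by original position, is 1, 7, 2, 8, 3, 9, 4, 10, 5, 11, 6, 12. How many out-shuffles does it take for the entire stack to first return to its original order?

The out-shuffle permutes the 12 positions with cycle lengths [1, 1, 10].
Every chip is home exactly when every cycle has completed a whole number of laps, i.e. after lcm(1, 10) = 10 out-shuffles.

10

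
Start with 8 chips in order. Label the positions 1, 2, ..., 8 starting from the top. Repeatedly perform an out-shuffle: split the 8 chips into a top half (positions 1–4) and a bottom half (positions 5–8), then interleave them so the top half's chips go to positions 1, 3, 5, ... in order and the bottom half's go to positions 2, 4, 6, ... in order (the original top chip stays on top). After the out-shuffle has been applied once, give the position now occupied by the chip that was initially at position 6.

4

Track the chip's position through each out-shuffle:
6 → 4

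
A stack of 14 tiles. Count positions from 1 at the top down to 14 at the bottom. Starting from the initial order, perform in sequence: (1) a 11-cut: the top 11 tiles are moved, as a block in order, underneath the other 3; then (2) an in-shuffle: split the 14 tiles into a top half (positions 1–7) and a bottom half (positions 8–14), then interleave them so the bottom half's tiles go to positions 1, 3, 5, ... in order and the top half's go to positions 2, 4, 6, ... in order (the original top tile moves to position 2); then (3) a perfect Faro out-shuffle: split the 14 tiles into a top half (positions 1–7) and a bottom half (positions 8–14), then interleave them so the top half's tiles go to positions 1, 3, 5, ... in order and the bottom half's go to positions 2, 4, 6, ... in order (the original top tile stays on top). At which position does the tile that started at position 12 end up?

3

Track the tile from position 12 forward through each operation:
  after op 1 (cut 11): 12 → 1
  after op 2 (in-shuffle): 1 → 2
  after op 3 (out-shuffle): 2 → 3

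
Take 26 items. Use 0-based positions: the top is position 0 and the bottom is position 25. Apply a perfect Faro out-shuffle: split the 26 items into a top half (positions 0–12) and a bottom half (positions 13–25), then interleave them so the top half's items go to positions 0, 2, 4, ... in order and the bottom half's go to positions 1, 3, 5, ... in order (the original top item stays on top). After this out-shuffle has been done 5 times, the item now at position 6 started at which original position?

8

Work backwards from position 6, undoing one out-shuffle at a time:
6 ← 3 ← 14 ← 7 ← 16 ← 8
So the item now at position 6 started at position 8.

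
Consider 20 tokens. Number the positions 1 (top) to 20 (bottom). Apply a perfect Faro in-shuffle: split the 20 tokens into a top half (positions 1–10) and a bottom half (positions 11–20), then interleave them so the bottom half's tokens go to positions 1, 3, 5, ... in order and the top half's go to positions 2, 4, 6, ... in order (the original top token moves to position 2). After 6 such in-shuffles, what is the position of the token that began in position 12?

12

Track the token's position through each in-shuffle:
12 → 3 → 6 → 12 → 3 → 6 → 12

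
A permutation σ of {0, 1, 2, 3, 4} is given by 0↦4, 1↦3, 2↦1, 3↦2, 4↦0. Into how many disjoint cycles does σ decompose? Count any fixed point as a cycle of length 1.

Cycle decomposition: (0 4) (1 3 2).
2 cycles.

2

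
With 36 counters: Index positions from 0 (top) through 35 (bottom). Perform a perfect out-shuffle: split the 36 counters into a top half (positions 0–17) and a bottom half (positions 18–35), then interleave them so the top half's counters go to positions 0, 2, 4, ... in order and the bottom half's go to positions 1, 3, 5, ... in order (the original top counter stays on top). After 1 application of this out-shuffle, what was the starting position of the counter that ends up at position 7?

21

Work backwards from position 7, undoing one out-shuffle at a time:
7 ← 21
So the counter now at position 7 started at position 21.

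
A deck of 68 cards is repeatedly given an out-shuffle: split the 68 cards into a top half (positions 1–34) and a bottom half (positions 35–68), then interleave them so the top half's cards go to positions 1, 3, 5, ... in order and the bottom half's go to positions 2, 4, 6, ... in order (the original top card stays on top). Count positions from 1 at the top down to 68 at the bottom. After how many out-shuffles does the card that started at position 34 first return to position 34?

Follow position 34 under repeated out-shuffles:
34 → 67 → 66 → 64 → 60 → 52 → 36 → 4 → ... → 34 (length 66)
It first returns after 66 out-shuffles.

66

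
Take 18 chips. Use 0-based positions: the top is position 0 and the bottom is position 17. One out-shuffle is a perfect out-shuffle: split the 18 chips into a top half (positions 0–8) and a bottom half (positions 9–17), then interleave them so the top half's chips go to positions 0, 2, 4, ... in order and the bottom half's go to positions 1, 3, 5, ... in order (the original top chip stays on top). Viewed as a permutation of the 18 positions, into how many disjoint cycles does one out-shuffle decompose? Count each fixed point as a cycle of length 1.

Trace each unvisited position around until it returns:
(0) (1 2 4 8 16 15 13 9) (3 6 12 7 14 11 5 10) (17)
4 cycles in total.

4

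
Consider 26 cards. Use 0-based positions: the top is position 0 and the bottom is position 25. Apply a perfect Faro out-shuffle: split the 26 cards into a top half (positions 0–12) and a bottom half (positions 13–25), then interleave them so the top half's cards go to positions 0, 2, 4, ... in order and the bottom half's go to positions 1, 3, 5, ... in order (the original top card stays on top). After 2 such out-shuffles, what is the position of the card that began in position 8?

7

Track the card's position through each out-shuffle:
8 → 16 → 7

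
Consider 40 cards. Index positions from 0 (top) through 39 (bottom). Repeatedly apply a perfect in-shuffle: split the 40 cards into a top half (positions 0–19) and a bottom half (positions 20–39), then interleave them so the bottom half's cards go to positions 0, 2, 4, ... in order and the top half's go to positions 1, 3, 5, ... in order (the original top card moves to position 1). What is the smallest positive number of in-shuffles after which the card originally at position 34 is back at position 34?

Follow position 34 under repeated in-shuffles:
34 → 28 → 16 → 33 → 26 → 12 → 25 → 10 → 21 → 2 → 5 → 11 → 23 → 6 → 13 → 27 → 14 → 29 → 18 → 37 → 34
It first returns after 20 in-shuffles.

20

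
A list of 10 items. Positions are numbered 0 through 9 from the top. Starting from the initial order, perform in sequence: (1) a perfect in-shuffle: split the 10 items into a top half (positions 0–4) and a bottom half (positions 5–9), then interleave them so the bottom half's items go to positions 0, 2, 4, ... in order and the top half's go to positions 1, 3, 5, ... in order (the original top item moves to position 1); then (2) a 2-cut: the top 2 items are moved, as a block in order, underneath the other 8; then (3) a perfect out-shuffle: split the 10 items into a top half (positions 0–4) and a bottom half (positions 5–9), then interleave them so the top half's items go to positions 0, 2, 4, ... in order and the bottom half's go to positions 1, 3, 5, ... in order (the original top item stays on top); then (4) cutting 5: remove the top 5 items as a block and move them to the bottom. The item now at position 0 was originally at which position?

Undo the operations in reverse order, starting from position 0:
  undo op 4 (cut 5): 0 ← 5
  undo op 3 (out-shuffle, from bottom half): 5 ← 7
  undo op 2 (cut 2): 7 ← 9
  undo op 1 (in-shuffle, from top half): 9 ← 4
So the item at position 0 came from original position 4.

4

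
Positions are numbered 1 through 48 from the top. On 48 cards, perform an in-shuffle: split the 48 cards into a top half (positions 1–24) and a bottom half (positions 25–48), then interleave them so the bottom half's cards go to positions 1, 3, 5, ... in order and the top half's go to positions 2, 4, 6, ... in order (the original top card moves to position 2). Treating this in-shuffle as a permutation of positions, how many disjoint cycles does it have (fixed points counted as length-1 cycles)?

Trace each unvisited position around until it returns:
(1 2 4 8 16 32 ... len 21) (3 6 12 24 48 47 ... len 21) (7 14 28) (21 42 35)
4 cycles in total.

4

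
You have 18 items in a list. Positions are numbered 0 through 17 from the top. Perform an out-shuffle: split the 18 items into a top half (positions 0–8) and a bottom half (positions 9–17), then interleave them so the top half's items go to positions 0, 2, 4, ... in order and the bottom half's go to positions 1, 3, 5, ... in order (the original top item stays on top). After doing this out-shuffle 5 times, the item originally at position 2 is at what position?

13

Track the item's position through each out-shuffle:
2 → 4 → 8 → 16 → 15 → 13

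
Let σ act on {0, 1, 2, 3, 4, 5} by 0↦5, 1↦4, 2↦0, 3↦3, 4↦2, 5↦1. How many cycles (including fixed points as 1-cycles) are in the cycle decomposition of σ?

Cycle decomposition: (0 5 1 4 2) (3).
2 cycles.

2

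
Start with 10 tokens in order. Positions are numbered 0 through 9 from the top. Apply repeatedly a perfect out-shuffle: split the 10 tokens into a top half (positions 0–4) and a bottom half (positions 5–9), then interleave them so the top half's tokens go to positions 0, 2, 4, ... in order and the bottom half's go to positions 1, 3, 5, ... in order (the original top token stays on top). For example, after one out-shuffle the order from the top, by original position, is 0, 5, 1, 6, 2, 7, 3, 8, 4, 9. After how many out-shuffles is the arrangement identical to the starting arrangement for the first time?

6

The out-shuffle permutes the 10 positions with cycle lengths [1, 1, 2, 6].
Every token is home exactly when every cycle has completed a whole number of laps, i.e. after lcm(1, 2, 6) = 6 out-shuffles.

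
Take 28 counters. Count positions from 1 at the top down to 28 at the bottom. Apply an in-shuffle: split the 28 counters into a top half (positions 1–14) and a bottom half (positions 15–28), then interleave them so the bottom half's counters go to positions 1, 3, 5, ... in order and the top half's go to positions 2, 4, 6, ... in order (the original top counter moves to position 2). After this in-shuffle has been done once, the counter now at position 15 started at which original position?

Work backwards from position 15, undoing one in-shuffle at a time:
15 ← 22
So the counter now at position 15 started at position 22.

22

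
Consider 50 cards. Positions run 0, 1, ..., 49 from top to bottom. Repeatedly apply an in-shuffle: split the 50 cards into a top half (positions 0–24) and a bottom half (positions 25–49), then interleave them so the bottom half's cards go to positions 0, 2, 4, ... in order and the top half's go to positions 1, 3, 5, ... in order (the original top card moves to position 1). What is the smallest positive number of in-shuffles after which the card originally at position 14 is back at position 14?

Follow position 14 under repeated in-shuffles:
14 → 29 → 8 → 17 → 35 → 20 → 41 → 32 → 14
It first returns after 8 in-shuffles.

8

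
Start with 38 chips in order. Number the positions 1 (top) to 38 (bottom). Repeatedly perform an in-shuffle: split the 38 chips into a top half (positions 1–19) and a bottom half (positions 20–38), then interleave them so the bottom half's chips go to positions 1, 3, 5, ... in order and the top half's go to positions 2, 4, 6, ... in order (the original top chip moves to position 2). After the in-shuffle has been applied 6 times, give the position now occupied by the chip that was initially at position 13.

13

Track the chip's position through each in-shuffle:
13 → 26 → 13 → 26 → 13 → 26 → 13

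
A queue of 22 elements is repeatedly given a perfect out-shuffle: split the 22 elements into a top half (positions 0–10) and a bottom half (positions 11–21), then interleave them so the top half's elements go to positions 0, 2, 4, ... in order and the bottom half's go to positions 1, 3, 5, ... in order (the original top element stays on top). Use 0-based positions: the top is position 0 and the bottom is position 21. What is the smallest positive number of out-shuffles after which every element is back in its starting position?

The out-shuffle permutes the 22 positions with cycle lengths [1, 1, 2, 3, 3, 6, 6].
Every element is home exactly when every cycle has completed a whole number of laps, i.e. after lcm(1, 2, 3, 6) = 6 out-shuffles.

6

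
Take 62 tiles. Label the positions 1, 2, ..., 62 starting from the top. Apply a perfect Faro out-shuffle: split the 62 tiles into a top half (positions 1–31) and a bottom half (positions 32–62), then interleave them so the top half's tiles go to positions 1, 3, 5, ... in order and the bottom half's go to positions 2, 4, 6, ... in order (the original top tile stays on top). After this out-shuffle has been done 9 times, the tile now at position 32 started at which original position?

Work backwards from position 32, undoing one out-shuffle at a time:
32 ← 47 ← 24 ← 43 ← 22 ← 42 ← 52 ← 57 ← 29 ← 15
So the tile now at position 32 started at position 15.

15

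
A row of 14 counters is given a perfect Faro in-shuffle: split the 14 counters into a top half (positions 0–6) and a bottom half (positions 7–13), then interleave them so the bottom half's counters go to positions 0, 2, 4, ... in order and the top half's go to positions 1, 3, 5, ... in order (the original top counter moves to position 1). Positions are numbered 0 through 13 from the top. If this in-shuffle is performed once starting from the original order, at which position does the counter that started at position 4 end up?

Track the counter's position through each in-shuffle:
4 → 9

9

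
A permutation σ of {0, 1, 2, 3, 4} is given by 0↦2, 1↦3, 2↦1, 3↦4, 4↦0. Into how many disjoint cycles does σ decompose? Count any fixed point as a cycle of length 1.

1

Cycle decomposition: (0 2 1 3 4).
1 cycle.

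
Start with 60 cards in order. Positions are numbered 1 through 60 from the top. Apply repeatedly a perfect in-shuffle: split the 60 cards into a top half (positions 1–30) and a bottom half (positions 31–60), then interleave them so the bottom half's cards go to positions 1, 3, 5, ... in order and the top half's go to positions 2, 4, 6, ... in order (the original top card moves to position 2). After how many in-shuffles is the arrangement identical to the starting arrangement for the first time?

The in-shuffle permutes the 60 positions with cycle lengths [60].
Every card is home exactly when every cycle has completed a whole number of laps, i.e. after lcm(60) = 60 in-shuffles.

60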